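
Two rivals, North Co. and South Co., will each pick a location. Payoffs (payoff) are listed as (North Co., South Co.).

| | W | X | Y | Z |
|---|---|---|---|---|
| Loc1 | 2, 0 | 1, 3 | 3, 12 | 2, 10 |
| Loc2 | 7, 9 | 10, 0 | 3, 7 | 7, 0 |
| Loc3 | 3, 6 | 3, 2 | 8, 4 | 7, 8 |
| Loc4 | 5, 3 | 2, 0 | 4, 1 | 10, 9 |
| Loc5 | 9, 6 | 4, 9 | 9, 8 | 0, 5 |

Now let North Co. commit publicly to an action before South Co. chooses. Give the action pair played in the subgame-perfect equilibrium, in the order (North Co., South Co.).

(Loc4, Z)

Backward induction with North Co. moving first.
- Loc1: South Co. compares 0, 3, 12, 10 and picks Y; North Co. would get 3.
- Loc2: South Co. compares 9, 0, 7, 0 and picks W; North Co. would get 7.
- Loc3: South Co. compares 6, 2, 4, 8 and picks Z; North Co. would get 7.
- Loc4: South Co. compares 3, 0, 1, 9 and picks Z; North Co. would get 10.
- Loc5: South Co. compares 6, 9, 8, 5 and picks X; North Co. would get 4.
Maximizing over 3, 7, 7, 10, 4, North Co. chooses Loc4. Subgame-perfect outcome: (Loc4, Z) with payoffs (10, 9).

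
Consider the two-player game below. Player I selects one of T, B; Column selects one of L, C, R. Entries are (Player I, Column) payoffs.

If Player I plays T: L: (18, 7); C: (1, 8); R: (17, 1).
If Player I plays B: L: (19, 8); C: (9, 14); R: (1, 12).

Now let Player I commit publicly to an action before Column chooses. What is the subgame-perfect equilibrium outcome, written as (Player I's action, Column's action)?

(B, C)

Solve by backward induction (Player I leads).
- T → Column plays C (best of 7, 8, 1); Player I gets 1.
- B → Column plays C (best of 8, 14, 12); Player I gets 9.
Maximizing over 1, 9, Player I chooses B. Subgame-perfect outcome: (B, C) with payoffs (9, 14).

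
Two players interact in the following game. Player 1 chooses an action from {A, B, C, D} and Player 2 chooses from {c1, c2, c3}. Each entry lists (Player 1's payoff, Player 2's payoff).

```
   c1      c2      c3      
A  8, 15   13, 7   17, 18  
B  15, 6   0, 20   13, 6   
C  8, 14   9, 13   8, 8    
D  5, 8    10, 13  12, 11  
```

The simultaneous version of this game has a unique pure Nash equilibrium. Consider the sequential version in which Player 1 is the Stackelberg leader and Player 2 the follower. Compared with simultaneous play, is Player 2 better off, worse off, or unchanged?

Solve by backward induction (Player 1 leads).
- A → Player 2 plays c3 (best of 15, 7, 18); Player 1 gets 17.
- B → Player 2 plays c2 (best of 6, 20, 6); Player 1 gets 0.
- C → Player 2 plays c1 (best of 14, 13, 8); Player 1 gets 8.
- D → Player 2 plays c2 (best of 8, 13, 11); Player 1 gets 10.
Among 17, 0, 8, 10, the best is 17 at A. Subgame-perfect outcome: (A, c3) with payoffs (17, 18).
Now find the simultaneous Nash equilibrium.
Player 1's best replies: c1→B; c2→A; c3→A.
Player 2's best replies: A→c3; B→c2; C→c1; D→c2.
Only (A, c3) has each player best-responding; Nash payoffs (17, 18).
Player 2 earns 18 sequentially versus 18 at the Nash outcome: unchanged.

unchanged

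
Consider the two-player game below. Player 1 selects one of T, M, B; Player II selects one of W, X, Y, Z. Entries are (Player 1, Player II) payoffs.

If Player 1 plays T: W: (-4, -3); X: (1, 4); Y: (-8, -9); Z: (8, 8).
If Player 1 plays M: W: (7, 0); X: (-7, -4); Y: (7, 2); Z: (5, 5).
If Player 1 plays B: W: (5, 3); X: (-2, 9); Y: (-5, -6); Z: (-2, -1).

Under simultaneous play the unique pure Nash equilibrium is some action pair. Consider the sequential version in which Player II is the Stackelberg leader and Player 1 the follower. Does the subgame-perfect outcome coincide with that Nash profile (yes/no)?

Solve by backward induction (Player II leads).
- W: Player 1 compares -4, 7, 5 and picks M; Player II would get 0.
- X: Player 1 compares 1, -7, -2 and picks T; Player II would get 4.
- Y: Player 1 compares -8, 7, -5 and picks M; Player II would get 2.
- Z: Player 1 compares 8, 5, -2 and picks T; Player II would get 8.
Among 0, 4, 2, 8, the best is 8 at Z. Subgame-perfect outcome: (T, Z) with payoffs (8, 8).
For the simultaneous game, intersect best replies.
Player 1's best replies: W→M; X→T; Y→M; Z→T.
Player II's best replies: T→Z; M→Z; B→X.
The unique mutual best reply is (T, Z), giving (8, 8).
Sequential outcome (T, Z) coincides with the Nash profile (T, Z).

yes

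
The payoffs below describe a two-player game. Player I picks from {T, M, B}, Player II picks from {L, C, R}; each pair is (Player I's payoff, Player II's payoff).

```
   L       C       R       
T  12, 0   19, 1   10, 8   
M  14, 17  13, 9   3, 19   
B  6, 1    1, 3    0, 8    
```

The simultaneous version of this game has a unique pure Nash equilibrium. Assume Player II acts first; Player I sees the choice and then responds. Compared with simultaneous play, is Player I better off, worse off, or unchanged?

Player I best-responds to each possible Player II move:
- L → Player I plays M (best of 12, 14, 6); Player II gets 17.
- C → Player I plays T (best of 19, 13, 1); Player II gets 1.
- R → Player I plays T (best of 10, 3, 0); Player II gets 8.
Player II's induced payoffs are 17, 1, 8, so Player II commits to L. Subgame-perfect outcome: (M, L) with payoffs (14, 17).
For the simultaneous game, intersect best replies.
Player I's best replies: L→M; C→T; R→T.
Player II's best replies: T→R; M→R; B→R.
Only (T, R) has each player best-responding; Nash payoffs (10, 8).
Player I earns 14 sequentially versus 10 at the Nash outcome: better off.

better off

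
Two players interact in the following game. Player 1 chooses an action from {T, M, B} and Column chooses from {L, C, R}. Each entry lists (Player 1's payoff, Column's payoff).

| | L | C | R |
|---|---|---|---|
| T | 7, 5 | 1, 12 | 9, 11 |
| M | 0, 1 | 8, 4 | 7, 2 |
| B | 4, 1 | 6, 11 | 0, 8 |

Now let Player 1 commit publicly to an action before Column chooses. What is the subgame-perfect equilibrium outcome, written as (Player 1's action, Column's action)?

(M, C)

Solve by backward induction (Player 1 leads).
- T → Column plays C (best of 5, 12, 11); Player 1 gets 1.
- M → Column plays C (best of 1, 4, 2); Player 1 gets 8.
- B → Column plays C (best of 1, 11, 8); Player 1 gets 6.
Maximizing over 1, 8, 6, Player 1 chooses M. Subgame-perfect outcome: (M, C) with payoffs (8, 4).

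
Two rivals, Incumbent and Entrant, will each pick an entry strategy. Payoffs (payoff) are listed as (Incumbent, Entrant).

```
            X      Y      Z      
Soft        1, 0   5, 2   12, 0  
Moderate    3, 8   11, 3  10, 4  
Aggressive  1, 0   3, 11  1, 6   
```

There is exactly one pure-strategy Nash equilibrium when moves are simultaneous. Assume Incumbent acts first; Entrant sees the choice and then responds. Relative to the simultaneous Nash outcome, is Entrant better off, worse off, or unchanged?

Backward induction with Incumbent moving first.
- Soft: BR = Y, leader payoff 5.
- Moderate: BR = X, leader payoff 3.
- Aggressive: BR = Y, leader payoff 3.
Incumbent's induced payoffs are 5, 3, 3, so Incumbent commits to Soft. Subgame-perfect outcome: (Soft, Y) with payoffs (5, 2).
Under simultaneous play:
Incumbent's best replies: X→Moderate; Y→Moderate; Z→Soft.
Entrant's best replies: Soft→Y; Moderate→X; Aggressive→Y.
Only (Moderate, X) has each player best-responding; Nash payoffs (3, 8).
Entrant earns 2 sequentially versus 8 at the Nash outcome: worse off.

worse off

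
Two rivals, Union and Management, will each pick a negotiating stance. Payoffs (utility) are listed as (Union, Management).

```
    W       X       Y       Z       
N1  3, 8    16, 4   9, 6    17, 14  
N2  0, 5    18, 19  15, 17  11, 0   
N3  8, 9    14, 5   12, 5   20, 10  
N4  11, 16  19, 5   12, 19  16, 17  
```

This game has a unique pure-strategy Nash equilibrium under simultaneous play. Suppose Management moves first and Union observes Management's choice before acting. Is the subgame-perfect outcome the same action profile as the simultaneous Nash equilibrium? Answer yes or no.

Union best-responds to each possible Management move:
- W: BR = N4, leader payoff 16.
- X: BR = N4, leader payoff 5.
- Y: BR = N2, leader payoff 17.
- Z: BR = N3, leader payoff 10.
Management's induced payoffs are 16, 5, 17, 10, so Management commits to Y. Subgame-perfect outcome: (N2, Y) with payoffs (15, 17).
Under simultaneous play:
Union's best replies: W→N4; X→N4; Y→N2; Z→N3.
Management's best replies: N1→Z; N2→X; N3→Z; N4→Y.
Only (N3, Z) has each player best-responding; Nash payoffs (20, 10).
Sequential outcome (N2, Y) differs from the Nash profile (N3, Z).

no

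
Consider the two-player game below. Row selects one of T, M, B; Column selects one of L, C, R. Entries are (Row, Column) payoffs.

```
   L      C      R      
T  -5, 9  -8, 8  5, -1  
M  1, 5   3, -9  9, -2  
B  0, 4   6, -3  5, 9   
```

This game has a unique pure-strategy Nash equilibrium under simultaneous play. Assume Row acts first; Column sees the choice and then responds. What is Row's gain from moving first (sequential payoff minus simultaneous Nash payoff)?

Work backward from Column's decision.
- T: BR = L, leader payoff -5.
- M: BR = L, leader payoff 1.
- B: BR = R, leader payoff 5.
Row's induced payoffs are -5, 1, 5, so Row commits to B. Subgame-perfect outcome: (B, R) with payoffs (5, 9).
For the simultaneous game, intersect best replies.
Row's best replies: L→M; C→B; R→M.
Column's best replies: T→L; M→L; B→R.
The unique mutual best reply is (M, L), giving (1, 5).
Row's commitment gain: 5 − 1 = 4.

4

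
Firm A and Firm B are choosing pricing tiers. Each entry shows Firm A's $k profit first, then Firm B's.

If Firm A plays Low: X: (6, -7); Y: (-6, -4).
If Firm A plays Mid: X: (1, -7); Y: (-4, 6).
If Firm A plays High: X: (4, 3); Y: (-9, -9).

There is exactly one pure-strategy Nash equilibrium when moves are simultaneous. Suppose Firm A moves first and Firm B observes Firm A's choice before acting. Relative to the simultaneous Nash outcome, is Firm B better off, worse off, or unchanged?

Backward induction with Firm A moving first.
- Low: Firm B compares -7, -4 and picks Y; Firm A would get -6.
- Mid: Firm B compares -7, 6 and picks Y; Firm A would get -4.
- High: Firm B compares 3, -9 and picks X; Firm A would get 4.
Among -6, -4, 4, the best is 4 at High. Subgame-perfect outcome: (High, X) with payoffs (4, 3).
For the simultaneous game, intersect best replies.
Firm A's best replies: X→Low; Y→Mid.
Firm B's best replies: Low→Y; Mid→Y; High→X.
The unique mutual best reply is (Mid, Y), giving (-4, 6).
Firm B earns 3 sequentially versus 6 at the Nash outcome: worse off.

worse off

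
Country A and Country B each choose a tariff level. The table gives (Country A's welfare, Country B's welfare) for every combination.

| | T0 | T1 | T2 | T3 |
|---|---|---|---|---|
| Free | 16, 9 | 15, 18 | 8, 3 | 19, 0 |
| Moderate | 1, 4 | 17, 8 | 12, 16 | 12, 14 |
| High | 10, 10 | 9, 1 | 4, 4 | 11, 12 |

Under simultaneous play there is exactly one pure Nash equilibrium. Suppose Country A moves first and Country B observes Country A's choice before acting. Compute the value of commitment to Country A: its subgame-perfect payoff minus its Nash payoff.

3

Country B best-responds to each possible Country A move:
- Free → Country B plays T1 (best of 9, 18, 3, 0); Country A gets 15.
- Moderate → Country B plays T2 (best of 4, 8, 16, 14); Country A gets 12.
- High → Country B plays T3 (best of 10, 1, 4, 12); Country A gets 11.
Among 15, 12, 11, the best is 15 at Free. Subgame-perfect outcome: (Free, T1) with payoffs (15, 18).
For the simultaneous game, intersect best replies.
Country A's best replies: T0→Free; T1→Moderate; T2→Moderate; T3→Free.
Country B's best replies: Free→T1; Moderate→T2; High→T3.
Only (Moderate, T2) has each player best-responding; Nash payoffs (12, 16).
Country A's commitment gain: 15 − 12 = 3.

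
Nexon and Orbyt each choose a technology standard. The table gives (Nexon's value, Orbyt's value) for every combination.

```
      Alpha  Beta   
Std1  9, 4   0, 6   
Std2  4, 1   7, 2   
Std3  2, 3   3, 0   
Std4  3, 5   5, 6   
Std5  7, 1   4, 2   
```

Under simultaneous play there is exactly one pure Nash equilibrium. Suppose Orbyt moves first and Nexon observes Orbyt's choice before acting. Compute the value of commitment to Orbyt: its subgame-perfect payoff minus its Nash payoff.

2

Backward induction with Orbyt moving first.
- Alpha → Nexon plays Std1 (best of 9, 4, 2, 3, 7); Orbyt gets 4.
- Beta → Nexon plays Std2 (best of 0, 7, 3, 5, 4); Orbyt gets 2.
Among 4, 2, the best is 4 at Alpha. Subgame-perfect outcome: (Std1, Alpha) with payoffs (9, 4).
Now find the simultaneous Nash equilibrium.
Nexon's best replies: Alpha→Std1; Beta→Std2.
Orbyt's best replies: Std1→Beta; Std2→Beta; Std3→Alpha; Std4→Beta; Std5→Beta.
Only (Std2, Beta) has each player best-responding; Nash payoffs (7, 2).
Orbyt's commitment gain: 4 − 2 = 2.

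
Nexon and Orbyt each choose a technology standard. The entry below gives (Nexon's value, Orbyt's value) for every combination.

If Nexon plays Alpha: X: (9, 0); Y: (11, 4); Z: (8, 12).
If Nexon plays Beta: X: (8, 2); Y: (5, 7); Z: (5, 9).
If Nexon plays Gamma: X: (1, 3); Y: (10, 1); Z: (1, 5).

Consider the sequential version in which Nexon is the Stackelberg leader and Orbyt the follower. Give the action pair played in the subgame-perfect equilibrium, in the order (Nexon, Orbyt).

(Alpha, Z)

Orbyt best-responds to each possible Nexon move:
- Alpha: Orbyt compares 0, 4, 12 and picks Z; Nexon would get 8.
- Beta: Orbyt compares 2, 7, 9 and picks Z; Nexon would get 5.
- Gamma: Orbyt compares 3, 1, 5 and picks Z; Nexon would get 1.
Nexon's induced payoffs are 8, 5, 1, so Nexon commits to Alpha. Subgame-perfect outcome: (Alpha, Z) with payoffs (8, 12).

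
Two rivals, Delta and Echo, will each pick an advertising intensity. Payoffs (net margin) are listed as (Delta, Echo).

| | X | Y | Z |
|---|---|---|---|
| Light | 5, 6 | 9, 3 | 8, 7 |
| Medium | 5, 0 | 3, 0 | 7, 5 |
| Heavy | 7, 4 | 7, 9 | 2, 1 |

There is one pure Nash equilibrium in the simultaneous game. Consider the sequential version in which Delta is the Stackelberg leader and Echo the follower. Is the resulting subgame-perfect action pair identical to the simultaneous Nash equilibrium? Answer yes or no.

yes

Work backward from Echo's decision.
- Light: Echo compares 6, 3, 7 and picks Z; Delta would get 8.
- Medium: Echo compares 0, 0, 5 and picks Z; Delta would get 7.
- Heavy: Echo compares 4, 9, 1 and picks Y; Delta would get 7.
Delta's induced payoffs are 8, 7, 7, so Delta commits to Light. Subgame-perfect outcome: (Light, Z) with payoffs (8, 7).
Under simultaneous play:
Delta's best replies: X→Heavy; Y→Light; Z→Light.
Echo's best replies: Light→Z; Medium→Z; Heavy→Y.
Only (Light, Z) has each player best-responding; Nash payoffs (8, 7).
Sequential outcome (Light, Z) coincides with the Nash profile (Light, Z).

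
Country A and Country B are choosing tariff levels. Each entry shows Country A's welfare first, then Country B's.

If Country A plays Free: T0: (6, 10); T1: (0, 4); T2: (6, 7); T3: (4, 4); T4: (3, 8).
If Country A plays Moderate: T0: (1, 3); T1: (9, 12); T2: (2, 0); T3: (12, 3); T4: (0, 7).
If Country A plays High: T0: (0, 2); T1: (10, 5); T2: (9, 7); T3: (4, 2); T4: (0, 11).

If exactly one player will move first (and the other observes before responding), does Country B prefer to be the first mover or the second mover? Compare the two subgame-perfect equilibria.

second

If Country A leads: Country B's best replies are Free→T0, Moderate→T1, High→T4; Country A's induced payoffs 6, 9, 0; outcome (Moderate, T1), payoffs (9, 12).
If Country B leads: Country A's best replies are T0→Free, T1→High, T2→High, T3→Moderate, T4→Free; Country B's induced payoffs 10, 5, 7, 3, 8; outcome (Free, T0), payoffs (6, 10).
Country B gets 10 moving first and 12 moving second, so Country B prefers to move second.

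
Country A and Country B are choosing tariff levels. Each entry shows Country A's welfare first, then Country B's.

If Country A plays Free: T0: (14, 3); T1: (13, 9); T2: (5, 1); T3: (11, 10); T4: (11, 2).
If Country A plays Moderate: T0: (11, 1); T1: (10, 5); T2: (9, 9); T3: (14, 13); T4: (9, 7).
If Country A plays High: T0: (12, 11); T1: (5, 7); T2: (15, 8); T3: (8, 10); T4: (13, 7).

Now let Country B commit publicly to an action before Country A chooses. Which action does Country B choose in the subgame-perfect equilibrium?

T3

Country A best-responds to each possible Country B move:
- T0: BR = Free, leader payoff 3.
- T1: BR = Free, leader payoff 9.
- T2: BR = High, leader payoff 8.
- T3: BR = Moderate, leader payoff 13.
- T4: BR = High, leader payoff 7.
Maximizing over 3, 9, 8, 13, 7, Country B chooses T3. Subgame-perfect outcome: (Moderate, T3) with payoffs (14, 13).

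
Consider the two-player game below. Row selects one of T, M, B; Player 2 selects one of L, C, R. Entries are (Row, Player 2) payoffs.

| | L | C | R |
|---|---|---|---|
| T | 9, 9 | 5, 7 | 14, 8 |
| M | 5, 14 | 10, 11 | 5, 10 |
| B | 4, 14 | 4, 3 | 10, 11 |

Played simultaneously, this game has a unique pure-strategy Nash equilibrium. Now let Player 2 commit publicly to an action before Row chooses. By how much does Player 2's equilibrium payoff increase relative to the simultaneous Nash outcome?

2

Work backward from Row's decision.
- L: Row compares 9, 5, 4 and picks T; Player 2 would get 9.
- C: Row compares 5, 10, 4 and picks M; Player 2 would get 11.
- R: Row compares 14, 5, 10 and picks T; Player 2 would get 8.
Maximizing over 9, 11, 8, Player 2 chooses C. Subgame-perfect outcome: (M, C) with payoffs (10, 11).
Under simultaneous play:
Row's best replies: L→T; C→M; R→T.
Player 2's best replies: T→L; M→L; B→L.
The unique mutual best reply is (T, L), giving (9, 9).
Player 2's commitment gain: 11 − 9 = 2.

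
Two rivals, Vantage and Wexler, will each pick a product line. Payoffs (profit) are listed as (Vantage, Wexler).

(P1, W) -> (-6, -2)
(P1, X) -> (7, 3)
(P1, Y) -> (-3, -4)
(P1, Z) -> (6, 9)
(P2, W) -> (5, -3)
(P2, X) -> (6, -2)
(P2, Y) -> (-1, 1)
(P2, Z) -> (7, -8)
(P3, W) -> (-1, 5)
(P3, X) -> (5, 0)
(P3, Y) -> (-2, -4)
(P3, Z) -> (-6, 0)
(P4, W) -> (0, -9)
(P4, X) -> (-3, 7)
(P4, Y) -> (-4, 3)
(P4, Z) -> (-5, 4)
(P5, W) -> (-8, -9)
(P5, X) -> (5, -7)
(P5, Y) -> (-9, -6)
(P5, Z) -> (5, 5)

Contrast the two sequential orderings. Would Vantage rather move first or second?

If Vantage leads: Wexler's best replies are P1→Z, P2→Y, P3→W, P4→X, P5→Z; Vantage's induced payoffs 6, -1, -1, -3, 5; outcome (P1, Z), payoffs (6, 9).
If Wexler leads: Vantage's best replies are W→P2, X→P1, Y→P2, Z→P2; Wexler's induced payoffs -3, 3, 1, -8; outcome (P1, X), payoffs (7, 3).
Vantage gets 6 moving first and 7 moving second, so Vantage prefers to move second.

second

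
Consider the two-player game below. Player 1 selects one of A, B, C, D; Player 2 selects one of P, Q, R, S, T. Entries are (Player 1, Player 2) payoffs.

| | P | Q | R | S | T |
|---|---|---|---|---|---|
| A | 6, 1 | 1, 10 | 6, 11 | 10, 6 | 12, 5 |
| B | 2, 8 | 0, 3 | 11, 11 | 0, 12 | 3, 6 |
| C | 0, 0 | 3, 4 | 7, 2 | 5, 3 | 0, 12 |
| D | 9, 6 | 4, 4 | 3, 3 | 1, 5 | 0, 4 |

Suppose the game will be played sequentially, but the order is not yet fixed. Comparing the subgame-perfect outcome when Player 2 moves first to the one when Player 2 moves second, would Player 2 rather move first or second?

first

If Player 1 leads: Player 2's best replies are A→R, B→S, C→T, D→P; Player 1's induced payoffs 6, 0, 0, 9; outcome (D, P), payoffs (9, 6).
If Player 2 leads: Player 1's best replies are P→D, Q→D, R→B, S→A, T→A; Player 2's induced payoffs 6, 4, 11, 6, 5; outcome (B, R), payoffs (11, 11).
Player 2 gets 11 moving first and 6 moving second, so Player 2 prefers to move first.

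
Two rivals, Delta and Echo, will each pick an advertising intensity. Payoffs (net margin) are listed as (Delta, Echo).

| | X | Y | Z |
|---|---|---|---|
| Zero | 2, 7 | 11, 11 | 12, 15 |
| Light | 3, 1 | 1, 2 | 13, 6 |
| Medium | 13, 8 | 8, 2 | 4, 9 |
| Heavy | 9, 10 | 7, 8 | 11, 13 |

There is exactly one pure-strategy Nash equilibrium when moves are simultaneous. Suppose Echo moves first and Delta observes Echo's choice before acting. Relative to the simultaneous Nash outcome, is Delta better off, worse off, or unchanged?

worse off

Backward induction with Echo moving first.
- X: Delta compares 2, 3, 13, 9 and picks Medium; Echo would get 8.
- Y: Delta compares 11, 1, 8, 7 and picks Zero; Echo would get 11.
- Z: Delta compares 12, 13, 4, 11 and picks Light; Echo would get 6.
Maximizing over 8, 11, 6, Echo chooses Y. Subgame-perfect outcome: (Zero, Y) with payoffs (11, 11).
Now find the simultaneous Nash equilibrium.
Delta's best replies: X→Medium; Y→Zero; Z→Light.
Echo's best replies: Zero→Z; Light→Z; Medium→Z; Heavy→Z.
Only (Light, Z) has each player best-responding; Nash payoffs (13, 6).
Delta earns 11 sequentially versus 13 at the Nash outcome: worse off.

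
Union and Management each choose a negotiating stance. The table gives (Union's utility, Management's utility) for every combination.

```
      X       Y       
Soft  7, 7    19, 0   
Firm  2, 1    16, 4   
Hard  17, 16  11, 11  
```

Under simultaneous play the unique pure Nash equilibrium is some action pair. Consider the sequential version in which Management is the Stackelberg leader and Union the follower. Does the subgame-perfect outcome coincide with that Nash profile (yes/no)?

Backward induction with Management moving first.
- X: Union compares 7, 2, 17 and picks Hard; Management would get 16.
- Y: Union compares 19, 16, 11 and picks Soft; Management would get 0.
Maximizing over 16, 0, Management chooses X. Subgame-perfect outcome: (Hard, X) with payoffs (17, 16).
For the simultaneous game, intersect best replies.
Union's best replies: X→Hard; Y→Soft.
Management's best replies: Soft→X; Firm→Y; Hard→X.
The unique mutual best reply is (Hard, X), giving (17, 16).
Sequential outcome (Hard, X) coincides with the Nash profile (Hard, X).

yes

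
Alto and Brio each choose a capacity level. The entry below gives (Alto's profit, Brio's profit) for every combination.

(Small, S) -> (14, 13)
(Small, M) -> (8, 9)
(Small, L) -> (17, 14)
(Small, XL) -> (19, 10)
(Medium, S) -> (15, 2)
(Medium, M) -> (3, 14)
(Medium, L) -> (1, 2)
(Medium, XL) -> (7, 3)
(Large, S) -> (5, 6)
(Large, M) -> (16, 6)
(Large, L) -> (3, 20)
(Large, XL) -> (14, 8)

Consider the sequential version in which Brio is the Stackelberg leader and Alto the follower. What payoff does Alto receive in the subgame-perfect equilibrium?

Solve by backward induction (Brio leads).
- S: Alto compares 14, 15, 5 and picks Medium; Brio would get 2.
- M: Alto compares 8, 3, 16 and picks Large; Brio would get 6.
- L: Alto compares 17, 1, 3 and picks Small; Brio would get 14.
- XL: Alto compares 19, 7, 14 and picks Small; Brio would get 10.
Brio's induced payoffs are 2, 6, 14, 10, so Brio commits to L. Subgame-perfect outcome: (Small, L) with payoffs (17, 14).

17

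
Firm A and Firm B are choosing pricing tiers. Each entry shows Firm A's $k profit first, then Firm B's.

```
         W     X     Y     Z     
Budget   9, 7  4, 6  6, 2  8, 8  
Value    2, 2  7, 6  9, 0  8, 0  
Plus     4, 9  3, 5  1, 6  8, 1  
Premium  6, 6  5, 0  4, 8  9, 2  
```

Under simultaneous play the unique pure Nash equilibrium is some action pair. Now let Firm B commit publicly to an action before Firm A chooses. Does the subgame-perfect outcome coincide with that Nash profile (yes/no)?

Backward induction with Firm B moving first.
- W: BR = Budget, leader payoff 7.
- X: BR = Value, leader payoff 6.
- Y: BR = Value, leader payoff 0.
- Z: BR = Premium, leader payoff 2.
Among 7, 6, 0, 2, the best is 7 at W. Subgame-perfect outcome: (Budget, W) with payoffs (9, 7).
For the simultaneous game, intersect best replies.
Firm A's best replies: W→Budget; X→Value; Y→Value; Z→Premium.
Firm B's best replies: Budget→Z; Value→X; Plus→W; Premium→Y.
Only (Value, X) has each player best-responding; Nash payoffs (7, 6).
Sequential outcome (Budget, W) differs from the Nash profile (Value, X).

no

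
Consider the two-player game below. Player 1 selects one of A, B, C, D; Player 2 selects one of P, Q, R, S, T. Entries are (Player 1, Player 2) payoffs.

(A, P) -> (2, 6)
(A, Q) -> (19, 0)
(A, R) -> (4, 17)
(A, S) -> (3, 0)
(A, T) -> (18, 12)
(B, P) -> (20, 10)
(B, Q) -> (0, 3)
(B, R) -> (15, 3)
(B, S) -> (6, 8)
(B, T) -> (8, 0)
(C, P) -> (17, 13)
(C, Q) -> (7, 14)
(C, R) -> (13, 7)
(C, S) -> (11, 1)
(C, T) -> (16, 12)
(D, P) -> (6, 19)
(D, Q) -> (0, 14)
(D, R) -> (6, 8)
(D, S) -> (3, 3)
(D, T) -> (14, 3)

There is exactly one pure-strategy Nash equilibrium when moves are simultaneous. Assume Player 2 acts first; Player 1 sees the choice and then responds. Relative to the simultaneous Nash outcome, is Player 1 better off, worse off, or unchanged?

Solve by backward induction (Player 2 leads).
- P: BR = B, leader payoff 10.
- Q: BR = A, leader payoff 0.
- R: BR = B, leader payoff 3.
- S: BR = C, leader payoff 1.
- T: BR = A, leader payoff 12.
Maximizing over 10, 0, 3, 1, 12, Player 2 chooses T. Subgame-perfect outcome: (A, T) with payoffs (18, 12).
For the simultaneous game, intersect best replies.
Player 1's best replies: P→B; Q→A; R→B; S→C; T→A.
Player 2's best replies: A→R; B→P; C→Q; D→P.
Only (B, P) has each player best-responding; Nash payoffs (20, 10).
Player 1 earns 18 sequentially versus 20 at the Nash outcome: worse off.

worse off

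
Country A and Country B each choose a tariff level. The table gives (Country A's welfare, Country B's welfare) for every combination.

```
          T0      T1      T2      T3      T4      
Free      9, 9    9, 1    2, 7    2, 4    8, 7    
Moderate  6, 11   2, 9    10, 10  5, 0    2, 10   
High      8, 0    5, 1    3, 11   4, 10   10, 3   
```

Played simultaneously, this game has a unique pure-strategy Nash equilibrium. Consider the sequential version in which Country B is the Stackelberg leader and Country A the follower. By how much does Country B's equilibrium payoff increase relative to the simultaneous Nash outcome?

Work backward from Country A's decision.
- T0: BR = Free, leader payoff 9.
- T1: BR = Free, leader payoff 1.
- T2: BR = Moderate, leader payoff 10.
- T3: BR = Moderate, leader payoff 0.
- T4: BR = High, leader payoff 3.
Maximizing over 9, 1, 10, 0, 3, Country B chooses T2. Subgame-perfect outcome: (Moderate, T2) with payoffs (10, 10).
Under simultaneous play:
Country A's best replies: T0→Free; T1→Free; T2→Moderate; T3→Moderate; T4→High.
Country B's best replies: Free→T0; Moderate→T0; High→T2.
Only (Free, T0) has each player best-responding; Nash payoffs (9, 9).
Country B's commitment gain: 10 − 9 = 1.

1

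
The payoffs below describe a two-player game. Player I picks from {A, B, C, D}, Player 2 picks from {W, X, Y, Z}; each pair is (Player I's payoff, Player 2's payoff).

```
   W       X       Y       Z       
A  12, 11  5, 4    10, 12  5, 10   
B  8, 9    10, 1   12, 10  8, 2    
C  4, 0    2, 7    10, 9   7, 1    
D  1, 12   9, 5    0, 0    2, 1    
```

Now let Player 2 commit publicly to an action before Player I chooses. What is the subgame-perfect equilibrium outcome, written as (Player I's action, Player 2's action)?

Solve by backward induction (Player 2 leads).
- W: BR = A, leader payoff 11.
- X: BR = B, leader payoff 1.
- Y: BR = B, leader payoff 10.
- Z: BR = B, leader payoff 2.
Player 2's induced payoffs are 11, 1, 10, 2, so Player 2 commits to W. Subgame-perfect outcome: (A, W) with payoffs (12, 11).

(A, W)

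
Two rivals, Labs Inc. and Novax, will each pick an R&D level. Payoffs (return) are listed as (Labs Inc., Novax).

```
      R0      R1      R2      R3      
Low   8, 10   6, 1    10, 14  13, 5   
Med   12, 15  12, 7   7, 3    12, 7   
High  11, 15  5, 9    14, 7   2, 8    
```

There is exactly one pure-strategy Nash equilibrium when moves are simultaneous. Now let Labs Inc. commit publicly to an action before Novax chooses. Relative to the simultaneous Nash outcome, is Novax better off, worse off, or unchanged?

unchanged

Solve by backward induction (Labs Inc. leads).
- Low → Novax plays R2 (best of 10, 1, 14, 5); Labs Inc. gets 10.
- Med → Novax plays R0 (best of 15, 7, 3, 7); Labs Inc. gets 12.
- High → Novax plays R0 (best of 15, 9, 7, 8); Labs Inc. gets 11.
Maximizing over 10, 12, 11, Labs Inc. chooses Med. Subgame-perfect outcome: (Med, R0) with payoffs (12, 15).
Now find the simultaneous Nash equilibrium.
Labs Inc.'s best replies: R0→Med; R1→Med; R2→High; R3→Low.
Novax's best replies: Low→R2; Med→R0; High→R0.
Only (Med, R0) has each player best-responding; Nash payoffs (12, 15).
Novax earns 15 sequentially versus 15 at the Nash outcome: unchanged.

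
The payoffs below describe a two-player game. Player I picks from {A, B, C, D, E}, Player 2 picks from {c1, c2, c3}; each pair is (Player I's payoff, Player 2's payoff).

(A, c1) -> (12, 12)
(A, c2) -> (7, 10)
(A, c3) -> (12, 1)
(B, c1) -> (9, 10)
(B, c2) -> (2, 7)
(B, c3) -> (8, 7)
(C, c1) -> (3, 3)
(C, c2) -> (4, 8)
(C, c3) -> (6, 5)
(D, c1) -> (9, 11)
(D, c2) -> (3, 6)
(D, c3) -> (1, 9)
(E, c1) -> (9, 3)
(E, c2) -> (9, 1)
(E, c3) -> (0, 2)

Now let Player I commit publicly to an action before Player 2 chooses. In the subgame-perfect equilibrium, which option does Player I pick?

A

Solve by backward induction (Player I leads).
- A: BR = c1, leader payoff 12.
- B: BR = c1, leader payoff 9.
- C: BR = c2, leader payoff 4.
- D: BR = c1, leader payoff 9.
- E: BR = c1, leader payoff 9.
Among 12, 9, 4, 9, 9, the best is 12 at A. Subgame-perfect outcome: (A, c1) with payoffs (12, 12).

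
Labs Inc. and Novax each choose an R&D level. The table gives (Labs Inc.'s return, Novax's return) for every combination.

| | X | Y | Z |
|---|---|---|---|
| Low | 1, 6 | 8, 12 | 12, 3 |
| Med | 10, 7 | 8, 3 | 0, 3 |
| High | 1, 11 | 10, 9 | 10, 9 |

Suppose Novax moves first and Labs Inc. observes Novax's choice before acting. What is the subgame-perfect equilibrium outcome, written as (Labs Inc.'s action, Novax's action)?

Solve by backward induction (Novax leads).
- X: BR = Med, leader payoff 7.
- Y: BR = High, leader payoff 9.
- Z: BR = Low, leader payoff 3.
Among 7, 9, 3, the best is 9 at Y. Subgame-perfect outcome: (High, Y) with payoffs (10, 9).

(High, Y)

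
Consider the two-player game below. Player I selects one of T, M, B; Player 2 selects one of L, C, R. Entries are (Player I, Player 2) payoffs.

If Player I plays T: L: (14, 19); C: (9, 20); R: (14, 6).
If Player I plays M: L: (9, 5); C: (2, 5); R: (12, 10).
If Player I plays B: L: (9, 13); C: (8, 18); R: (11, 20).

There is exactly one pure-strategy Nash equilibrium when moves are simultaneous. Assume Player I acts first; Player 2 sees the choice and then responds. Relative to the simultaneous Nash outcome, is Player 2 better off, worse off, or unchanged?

worse off

Backward induction with Player I moving first.
- T → Player 2 plays C (best of 19, 20, 6); Player I gets 9.
- M → Player 2 plays R (best of 5, 5, 10); Player I gets 12.
- B → Player 2 plays R (best of 13, 18, 20); Player I gets 11.
Player I's induced payoffs are 9, 12, 11, so Player I commits to M. Subgame-perfect outcome: (M, R) with payoffs (12, 10).
Now find the simultaneous Nash equilibrium.
Player I's best replies: L→T; C→T; R→T.
Player 2's best replies: T→C; M→R; B→R.
Only (T, C) has each player best-responding; Nash payoffs (9, 20).
Player 2 earns 10 sequentially versus 20 at the Nash outcome: worse off.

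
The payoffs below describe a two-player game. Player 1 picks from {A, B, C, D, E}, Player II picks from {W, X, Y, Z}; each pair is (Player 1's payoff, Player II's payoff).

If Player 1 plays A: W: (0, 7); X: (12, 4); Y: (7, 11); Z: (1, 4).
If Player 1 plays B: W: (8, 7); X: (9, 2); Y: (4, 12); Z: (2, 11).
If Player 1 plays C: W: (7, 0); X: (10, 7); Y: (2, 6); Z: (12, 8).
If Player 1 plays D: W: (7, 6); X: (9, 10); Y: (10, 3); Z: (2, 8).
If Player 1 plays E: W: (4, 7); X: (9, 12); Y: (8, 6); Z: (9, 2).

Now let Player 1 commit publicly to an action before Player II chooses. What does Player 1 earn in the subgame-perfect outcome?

12

Backward induction with Player 1 moving first.
- A: BR = Y, leader payoff 7.
- B: BR = Y, leader payoff 4.
- C: BR = Z, leader payoff 12.
- D: BR = X, leader payoff 9.
- E: BR = X, leader payoff 9.
Among 7, 4, 12, 9, 9, the best is 12 at C. Subgame-perfect outcome: (C, Z) with payoffs (12, 8).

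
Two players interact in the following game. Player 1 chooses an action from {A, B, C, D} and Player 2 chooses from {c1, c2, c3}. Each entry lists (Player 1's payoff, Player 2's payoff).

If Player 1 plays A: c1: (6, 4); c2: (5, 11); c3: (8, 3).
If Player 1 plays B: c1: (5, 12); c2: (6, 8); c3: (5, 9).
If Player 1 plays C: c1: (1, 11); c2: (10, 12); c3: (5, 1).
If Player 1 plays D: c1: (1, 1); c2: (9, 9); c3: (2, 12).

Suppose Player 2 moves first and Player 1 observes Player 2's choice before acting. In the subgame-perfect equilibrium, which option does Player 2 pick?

c2

Player 1 best-responds to each possible Player 2 move:
- c1: BR = A, leader payoff 4.
- c2: BR = C, leader payoff 12.
- c3: BR = A, leader payoff 3.
Among 4, 12, 3, the best is 12 at c2. Subgame-perfect outcome: (C, c2) with payoffs (10, 12).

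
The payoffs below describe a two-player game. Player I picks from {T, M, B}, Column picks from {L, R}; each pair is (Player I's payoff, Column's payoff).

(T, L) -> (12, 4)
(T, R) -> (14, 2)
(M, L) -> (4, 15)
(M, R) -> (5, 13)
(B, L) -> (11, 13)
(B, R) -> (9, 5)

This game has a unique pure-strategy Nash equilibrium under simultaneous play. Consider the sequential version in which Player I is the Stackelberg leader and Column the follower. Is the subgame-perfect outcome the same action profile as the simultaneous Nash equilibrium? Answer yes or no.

yes

Solve by backward induction (Player I leads).
- T → Column plays L (best of 4, 2); Player I gets 12.
- M → Column plays L (best of 15, 13); Player I gets 4.
- B → Column plays L (best of 13, 5); Player I gets 11.
Player I's induced payoffs are 12, 4, 11, so Player I commits to T. Subgame-perfect outcome: (T, L) with payoffs (12, 4).
Now find the simultaneous Nash equilibrium.
Player I's best replies: L→T; R→T.
Column's best replies: T→L; M→L; B→L.
The unique mutual best reply is (T, L), giving (12, 4).
Sequential outcome (T, L) coincides with the Nash profile (T, L).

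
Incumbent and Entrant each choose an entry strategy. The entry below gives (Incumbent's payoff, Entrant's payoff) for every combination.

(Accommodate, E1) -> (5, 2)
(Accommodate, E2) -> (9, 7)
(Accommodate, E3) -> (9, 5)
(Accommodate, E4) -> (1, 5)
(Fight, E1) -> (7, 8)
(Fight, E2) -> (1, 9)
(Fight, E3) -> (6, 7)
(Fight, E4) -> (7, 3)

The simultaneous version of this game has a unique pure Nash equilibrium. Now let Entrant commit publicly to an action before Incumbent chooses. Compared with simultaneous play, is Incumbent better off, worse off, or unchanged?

Work backward from Incumbent's decision.
- E1 → Incumbent plays Fight (best of 5, 7); Entrant gets 8.
- E2 → Incumbent plays Accommodate (best of 9, 1); Entrant gets 7.
- E3 → Incumbent plays Accommodate (best of 9, 6); Entrant gets 5.
- E4 → Incumbent plays Fight (best of 1, 7); Entrant gets 3.
Entrant's induced payoffs are 8, 7, 5, 3, so Entrant commits to E1. Subgame-perfect outcome: (Fight, E1) with payoffs (7, 8).
For the simultaneous game, intersect best replies.
Incumbent's best replies: E1→Fight; E2→Accommodate; E3→Accommodate; E4→Fight.
Entrant's best replies: Accommodate→E2; Fight→E2.
The unique mutual best reply is (Accommodate, E2), giving (9, 7).
Incumbent earns 7 sequentially versus 9 at the Nash outcome: worse off.

worse off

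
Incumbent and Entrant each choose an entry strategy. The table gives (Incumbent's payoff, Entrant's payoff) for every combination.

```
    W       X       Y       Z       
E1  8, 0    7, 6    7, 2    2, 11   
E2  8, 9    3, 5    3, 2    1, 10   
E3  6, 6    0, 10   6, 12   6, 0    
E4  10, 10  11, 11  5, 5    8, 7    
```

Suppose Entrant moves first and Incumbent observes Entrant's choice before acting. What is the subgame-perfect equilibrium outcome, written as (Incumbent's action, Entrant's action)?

(E4, X)

Solve by backward induction (Entrant leads).
- W: Incumbent compares 8, 8, 6, 10 and picks E4; Entrant would get 10.
- X: Incumbent compares 7, 3, 0, 11 and picks E4; Entrant would get 11.
- Y: Incumbent compares 7, 3, 6, 5 and picks E1; Entrant would get 2.
- Z: Incumbent compares 2, 1, 6, 8 and picks E4; Entrant would get 7.
Among 10, 11, 2, 7, the best is 11 at X. Subgame-perfect outcome: (E4, X) with payoffs (11, 11).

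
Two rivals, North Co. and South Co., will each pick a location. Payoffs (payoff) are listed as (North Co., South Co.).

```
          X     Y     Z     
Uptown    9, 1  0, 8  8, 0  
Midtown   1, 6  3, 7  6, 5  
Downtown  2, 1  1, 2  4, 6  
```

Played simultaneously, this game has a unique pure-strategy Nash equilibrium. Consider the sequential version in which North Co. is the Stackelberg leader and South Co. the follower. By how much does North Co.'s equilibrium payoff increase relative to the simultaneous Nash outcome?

1

South Co. best-responds to each possible North Co. move:
- Uptown → South Co. plays Y (best of 1, 8, 0); North Co. gets 0.
- Midtown → South Co. plays Y (best of 6, 7, 5); North Co. gets 3.
- Downtown → South Co. plays Z (best of 1, 2, 6); North Co. gets 4.
Maximizing over 0, 3, 4, North Co. chooses Downtown. Subgame-perfect outcome: (Downtown, Z) with payoffs (4, 6).
Under simultaneous play:
North Co.'s best replies: X→Uptown; Y→Midtown; Z→Uptown.
South Co.'s best replies: Uptown→Y; Midtown→Y; Downtown→Z.
Only (Midtown, Y) has each player best-responding; Nash payoffs (3, 7).
North Co.'s commitment gain: 4 − 3 = 1.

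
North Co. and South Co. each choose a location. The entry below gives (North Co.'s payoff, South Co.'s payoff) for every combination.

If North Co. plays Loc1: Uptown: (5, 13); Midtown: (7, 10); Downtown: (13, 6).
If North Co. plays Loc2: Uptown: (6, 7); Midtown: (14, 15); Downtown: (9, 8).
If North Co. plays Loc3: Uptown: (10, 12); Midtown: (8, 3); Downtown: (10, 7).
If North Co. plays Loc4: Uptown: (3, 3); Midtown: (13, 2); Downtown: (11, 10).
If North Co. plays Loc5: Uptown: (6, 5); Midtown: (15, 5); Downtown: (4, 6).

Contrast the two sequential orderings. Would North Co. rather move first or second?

first

If North Co. leads: South Co.'s best replies are Loc1→Uptown, Loc2→Midtown, Loc3→Uptown, Loc4→Downtown, Loc5→Downtown; North Co.'s induced payoffs 5, 14, 10, 11, 4; outcome (Loc2, Midtown), payoffs (14, 15).
If South Co. leads: North Co.'s best replies are Uptown→Loc3, Midtown→Loc5, Downtown→Loc1; South Co.'s induced payoffs 12, 5, 6; outcome (Loc3, Uptown), payoffs (10, 12).
North Co. gets 14 moving first and 10 moving second, so North Co. prefers to move first.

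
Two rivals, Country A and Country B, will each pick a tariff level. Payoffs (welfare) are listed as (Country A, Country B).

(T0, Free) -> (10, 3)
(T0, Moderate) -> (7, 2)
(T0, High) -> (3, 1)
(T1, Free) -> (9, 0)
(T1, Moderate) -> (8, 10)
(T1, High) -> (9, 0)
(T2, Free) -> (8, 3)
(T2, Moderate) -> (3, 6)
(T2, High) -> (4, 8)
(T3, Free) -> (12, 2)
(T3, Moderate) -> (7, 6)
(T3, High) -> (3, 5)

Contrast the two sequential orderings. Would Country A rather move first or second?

first

If Country A leads: Country B's best replies are T0→Free, T1→Moderate, T2→High, T3→Moderate; Country A's induced payoffs 10, 8, 4, 7; outcome (T0, Free), payoffs (10, 3).
If Country B leads: Country A's best replies are Free→T3, Moderate→T1, High→T1; Country B's induced payoffs 2, 10, 0; outcome (T1, Moderate), payoffs (8, 10).
Country A gets 10 moving first and 8 moving second, so Country A prefers to move first.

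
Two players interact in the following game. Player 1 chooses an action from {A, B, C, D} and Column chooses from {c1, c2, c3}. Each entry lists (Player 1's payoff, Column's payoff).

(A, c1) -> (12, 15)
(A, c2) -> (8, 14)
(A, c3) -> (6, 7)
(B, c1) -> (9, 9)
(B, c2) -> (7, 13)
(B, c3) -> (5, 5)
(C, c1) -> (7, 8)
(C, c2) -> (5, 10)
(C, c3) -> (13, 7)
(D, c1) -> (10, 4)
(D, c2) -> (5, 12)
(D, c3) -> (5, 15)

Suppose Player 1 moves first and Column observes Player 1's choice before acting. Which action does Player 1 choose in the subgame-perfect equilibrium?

Column best-responds to each possible Player 1 move:
- A → Column plays c1 (best of 15, 14, 7); Player 1 gets 12.
- B → Column plays c2 (best of 9, 13, 5); Player 1 gets 7.
- C → Column plays c2 (best of 8, 10, 7); Player 1 gets 5.
- D → Column plays c3 (best of 4, 12, 15); Player 1 gets 5.
Among 12, 7, 5, 5, the best is 12 at A. Subgame-perfect outcome: (A, c1) with payoffs (12, 15).

A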